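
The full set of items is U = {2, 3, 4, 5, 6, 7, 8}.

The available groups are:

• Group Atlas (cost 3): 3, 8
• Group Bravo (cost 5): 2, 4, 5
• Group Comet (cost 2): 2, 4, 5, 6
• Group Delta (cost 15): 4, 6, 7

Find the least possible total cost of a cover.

Atlas, Comet, Delta together cover every item (Atlas ∪ Comet ∪ Delta = {2, 3, 4, 5, 6, 7, 8}); total cost 3 + 2 + 15 = 20.
No covering selection has total cost below 20.

20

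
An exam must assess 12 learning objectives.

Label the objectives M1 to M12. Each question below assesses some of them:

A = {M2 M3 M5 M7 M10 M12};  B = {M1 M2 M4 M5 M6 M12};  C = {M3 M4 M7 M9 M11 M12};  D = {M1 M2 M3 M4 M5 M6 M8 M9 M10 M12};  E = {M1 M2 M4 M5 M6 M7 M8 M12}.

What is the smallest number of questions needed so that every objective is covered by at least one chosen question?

Take {C, D}. Their union is {M1, M2, M3, M4, M5, M6, M7, M8, M9, M10, M11, M12}, which is all 12 objectives.
No single question has all 12 objectives (the largest, D, has 10), so 2 is optimal.

2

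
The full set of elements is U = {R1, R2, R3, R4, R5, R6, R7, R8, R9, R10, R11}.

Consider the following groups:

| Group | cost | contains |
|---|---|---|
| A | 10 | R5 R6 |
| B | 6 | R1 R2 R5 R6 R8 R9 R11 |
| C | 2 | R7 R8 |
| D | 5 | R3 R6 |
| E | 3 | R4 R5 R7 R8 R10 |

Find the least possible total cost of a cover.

14

B, D, E together cover every element (B ∪ D ∪ E = {R1, R2, R3, R4, R5, R6, R7, R8, R9, R10, R11}); total cost 6 + 5 + 3 = 14.
No covering selection has total cost below 14.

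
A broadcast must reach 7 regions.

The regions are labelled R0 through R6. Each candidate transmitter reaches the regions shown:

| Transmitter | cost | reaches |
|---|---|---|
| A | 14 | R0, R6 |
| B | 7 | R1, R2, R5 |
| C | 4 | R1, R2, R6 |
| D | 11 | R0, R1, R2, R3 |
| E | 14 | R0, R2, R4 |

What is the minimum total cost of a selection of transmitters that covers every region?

B, C, D, E together cover every region (B ∪ C ∪ D ∪ E = {R0, R1, R2, R3, R4, R5, R6}); total cost 7 + 4 + 11 + 14 = 36.
No covering selection has total cost below 36.

36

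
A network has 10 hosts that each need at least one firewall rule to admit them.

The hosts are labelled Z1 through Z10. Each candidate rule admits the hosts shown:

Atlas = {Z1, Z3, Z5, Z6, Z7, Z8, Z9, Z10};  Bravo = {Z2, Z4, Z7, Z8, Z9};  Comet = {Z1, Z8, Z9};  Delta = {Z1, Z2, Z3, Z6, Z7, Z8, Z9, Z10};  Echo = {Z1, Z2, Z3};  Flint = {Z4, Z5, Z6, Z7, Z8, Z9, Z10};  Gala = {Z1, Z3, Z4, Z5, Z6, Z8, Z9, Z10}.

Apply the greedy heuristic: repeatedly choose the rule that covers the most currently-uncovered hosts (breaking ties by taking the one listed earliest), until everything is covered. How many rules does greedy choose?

2

Greedy: pick Atlas (covers 8 new) → pick Bravo (covers 2 new). Total picks: 2.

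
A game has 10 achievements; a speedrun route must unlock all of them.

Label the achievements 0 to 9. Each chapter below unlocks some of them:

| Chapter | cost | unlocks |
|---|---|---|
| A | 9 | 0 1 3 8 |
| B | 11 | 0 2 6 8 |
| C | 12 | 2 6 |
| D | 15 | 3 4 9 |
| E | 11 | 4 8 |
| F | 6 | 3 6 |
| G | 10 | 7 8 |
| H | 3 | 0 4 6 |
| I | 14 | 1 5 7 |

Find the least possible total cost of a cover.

B, D, I together cover every achievement (B ∪ D ∪ I = {0, 1, 2, 3, 4, 5, 6, 7, 8, 9}); total cost 11 + 15 + 14 = 40.
The greedy pick H, A, I, B, D costs 52; no covering selection beats 40.

40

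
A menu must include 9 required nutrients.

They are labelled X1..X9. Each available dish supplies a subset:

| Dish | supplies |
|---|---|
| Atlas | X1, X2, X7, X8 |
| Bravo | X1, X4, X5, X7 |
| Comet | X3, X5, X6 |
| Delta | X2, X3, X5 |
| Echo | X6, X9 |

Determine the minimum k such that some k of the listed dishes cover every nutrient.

4

Atlas and Bravo and Delta and Echo together: Atlas ∪ Bravo ∪ Delta ∪ Echo = {X1, X2, X3, X4, X5, X6, X7, X8, X9} — every nutrient is covered.
Only Bravo contains X4, so Bravo is forced; the remaining 5 nutrients need at least 3 more dishes (each remaining dish adds at most 2) — so at least 4 dishes are needed, and 4 is optimal.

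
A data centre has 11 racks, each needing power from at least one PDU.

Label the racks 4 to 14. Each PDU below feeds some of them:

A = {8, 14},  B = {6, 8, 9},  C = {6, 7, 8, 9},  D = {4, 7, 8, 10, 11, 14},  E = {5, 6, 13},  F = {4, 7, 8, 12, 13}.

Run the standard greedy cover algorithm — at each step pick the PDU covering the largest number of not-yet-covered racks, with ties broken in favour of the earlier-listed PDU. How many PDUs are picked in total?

Greedy: pick D (covers 6 new) → pick E (covers 3 new) → pick B (covers 1 new) → pick F (covers 1 new). Total picks: 4.

4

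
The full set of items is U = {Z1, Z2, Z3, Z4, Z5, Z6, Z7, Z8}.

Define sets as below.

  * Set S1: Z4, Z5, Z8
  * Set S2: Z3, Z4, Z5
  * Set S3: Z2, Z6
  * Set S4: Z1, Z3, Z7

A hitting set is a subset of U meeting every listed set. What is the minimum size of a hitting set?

3

The 3 items {Z1, Z5, Z6} hit every set.
The sets S1, S3, S4 are pairwise disjoint, so any hitting set needs a separate item for each — at least 3. Hence 3 is optimal.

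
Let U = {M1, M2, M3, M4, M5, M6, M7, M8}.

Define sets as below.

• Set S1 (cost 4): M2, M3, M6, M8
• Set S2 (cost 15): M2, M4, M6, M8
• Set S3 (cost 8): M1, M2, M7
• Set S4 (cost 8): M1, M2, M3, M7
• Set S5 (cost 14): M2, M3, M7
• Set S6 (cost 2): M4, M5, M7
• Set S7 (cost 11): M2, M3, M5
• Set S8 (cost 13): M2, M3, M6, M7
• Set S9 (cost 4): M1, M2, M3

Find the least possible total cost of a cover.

S1, S6, S9 together cover every element (S1 ∪ S6 ∪ S9 = {M1, M2, M3, M4, M5, M6, M7, M8}); total cost 4 + 2 + 4 = 10.
No covering selection has total cost below 10.

10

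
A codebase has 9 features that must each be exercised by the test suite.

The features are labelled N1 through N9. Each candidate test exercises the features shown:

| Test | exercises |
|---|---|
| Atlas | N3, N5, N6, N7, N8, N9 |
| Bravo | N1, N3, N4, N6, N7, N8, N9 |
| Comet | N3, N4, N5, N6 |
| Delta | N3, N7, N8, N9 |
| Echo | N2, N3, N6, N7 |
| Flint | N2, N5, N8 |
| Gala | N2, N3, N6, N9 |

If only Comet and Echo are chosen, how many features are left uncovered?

3

Union of Comet, Echo = {N2, N3, N4, N5, N6, N7}.
Not covered: N1, N8, N9 — 3 features.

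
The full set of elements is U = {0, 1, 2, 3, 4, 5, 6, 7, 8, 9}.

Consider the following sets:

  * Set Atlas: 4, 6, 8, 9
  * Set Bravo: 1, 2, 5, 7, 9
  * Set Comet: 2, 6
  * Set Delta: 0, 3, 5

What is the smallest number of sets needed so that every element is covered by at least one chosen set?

3

Atlas, Bravo, and Delta cover everything between them: the union {0, 1, 2, 3, 4, 5, 6, 7, 8, 9} is all of U.
Only Delta contains 0, so Delta is forced; the remaining 7 elements need at least 2 more sets (each remaining set adds at most 4) — so at least 3 sets are needed, and 3 is optimal.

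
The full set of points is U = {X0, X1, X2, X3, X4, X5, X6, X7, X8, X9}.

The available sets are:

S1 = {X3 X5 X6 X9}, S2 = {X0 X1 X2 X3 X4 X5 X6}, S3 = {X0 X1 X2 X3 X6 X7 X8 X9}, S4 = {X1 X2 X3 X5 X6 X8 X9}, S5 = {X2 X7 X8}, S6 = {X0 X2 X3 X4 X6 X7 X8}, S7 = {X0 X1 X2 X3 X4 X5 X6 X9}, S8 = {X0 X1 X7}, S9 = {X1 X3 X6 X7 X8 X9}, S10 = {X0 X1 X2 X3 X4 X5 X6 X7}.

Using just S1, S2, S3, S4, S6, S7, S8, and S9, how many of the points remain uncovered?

0

Union of S1, S2, S3, S4, S6, S7, S8, S9 = {X0, X1, X2, X3, X4, X5, X6, X7, X8, X9} — that's every point, so 0 are uncovered.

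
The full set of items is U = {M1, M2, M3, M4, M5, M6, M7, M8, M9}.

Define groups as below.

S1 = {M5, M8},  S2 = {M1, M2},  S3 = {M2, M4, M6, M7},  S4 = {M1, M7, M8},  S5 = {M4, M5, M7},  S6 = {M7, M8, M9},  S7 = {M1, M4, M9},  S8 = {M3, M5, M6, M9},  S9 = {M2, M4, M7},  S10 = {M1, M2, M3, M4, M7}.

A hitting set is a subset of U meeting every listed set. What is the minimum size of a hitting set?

3

The 3 items {M1, M5, M7} hit every group.
No choice of 2 items meets every group, so 3 is the minimum.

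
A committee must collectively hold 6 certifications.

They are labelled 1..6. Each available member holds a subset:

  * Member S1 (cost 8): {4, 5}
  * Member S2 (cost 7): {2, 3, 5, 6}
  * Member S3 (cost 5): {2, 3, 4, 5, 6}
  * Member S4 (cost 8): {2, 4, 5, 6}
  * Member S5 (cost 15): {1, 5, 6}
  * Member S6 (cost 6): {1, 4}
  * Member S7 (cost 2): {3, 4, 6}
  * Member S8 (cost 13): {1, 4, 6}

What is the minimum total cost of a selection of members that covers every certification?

S3, S6 together cover every certification (S3 ∪ S6 = {1, 2, 3, 4, 5, 6}); total cost 5 + 6 = 11.
The greedy pick S7, S3, S6 costs 13; no covering selection beats 11.

11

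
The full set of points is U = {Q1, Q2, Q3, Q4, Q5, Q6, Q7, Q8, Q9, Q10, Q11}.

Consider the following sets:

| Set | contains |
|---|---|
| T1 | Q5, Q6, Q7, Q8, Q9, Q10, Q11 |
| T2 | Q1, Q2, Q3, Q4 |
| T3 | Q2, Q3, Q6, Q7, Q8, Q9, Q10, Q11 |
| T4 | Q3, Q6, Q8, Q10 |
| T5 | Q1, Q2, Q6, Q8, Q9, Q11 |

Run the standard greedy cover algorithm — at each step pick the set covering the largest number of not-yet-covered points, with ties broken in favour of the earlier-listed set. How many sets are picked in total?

3

Greedy: pick T3 (covers 8 new) → pick T2 (covers 2 new) → pick T1 (covers 1 new). Total picks: 3.
(The true minimum cover uses only 2 sets, so greedy is not optimal here.)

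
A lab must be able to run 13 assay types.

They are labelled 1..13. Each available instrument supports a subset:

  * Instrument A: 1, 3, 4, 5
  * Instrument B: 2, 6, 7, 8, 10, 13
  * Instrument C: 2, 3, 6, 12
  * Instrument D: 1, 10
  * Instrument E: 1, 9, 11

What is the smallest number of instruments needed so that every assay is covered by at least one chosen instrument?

4

Take {A, B, C, E}. Their union is {1, 2, 3, 4, 5, 6, 7, 8, 9, 10, 11, 12, 13}, which is all 13 assays.
Only C contains 12, so C is forced; the remaining 9 assays need at least 3 more instruments (each remaining instrument adds at most 4) — so at least 4 instruments are needed, and 4 is optimal.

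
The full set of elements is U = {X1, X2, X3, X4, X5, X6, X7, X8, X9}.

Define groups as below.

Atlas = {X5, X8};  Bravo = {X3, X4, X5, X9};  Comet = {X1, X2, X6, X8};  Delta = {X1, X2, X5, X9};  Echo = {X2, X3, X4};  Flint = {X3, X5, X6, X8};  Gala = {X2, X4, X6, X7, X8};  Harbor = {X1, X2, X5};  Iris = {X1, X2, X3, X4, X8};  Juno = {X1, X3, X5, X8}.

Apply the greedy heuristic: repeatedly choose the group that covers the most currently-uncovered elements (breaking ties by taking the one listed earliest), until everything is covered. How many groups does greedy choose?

3

Greedy: pick Gala (covers 5 new) → pick Bravo (covers 3 new) → pick Comet (covers 1 new). Total picks: 3.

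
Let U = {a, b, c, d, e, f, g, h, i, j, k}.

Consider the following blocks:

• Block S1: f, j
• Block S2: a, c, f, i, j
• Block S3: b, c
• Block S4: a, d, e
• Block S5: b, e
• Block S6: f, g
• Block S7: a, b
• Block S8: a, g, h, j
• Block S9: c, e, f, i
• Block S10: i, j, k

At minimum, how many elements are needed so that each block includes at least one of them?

4

T = {b, e, f, j} meets every block (each contains at least one member of T), and |T| = 4.
The blocks S3, S4, S6, S10 are pairwise disjoint, so any hitting set needs a separate element for each — at least 4. Hence 4 is optimal.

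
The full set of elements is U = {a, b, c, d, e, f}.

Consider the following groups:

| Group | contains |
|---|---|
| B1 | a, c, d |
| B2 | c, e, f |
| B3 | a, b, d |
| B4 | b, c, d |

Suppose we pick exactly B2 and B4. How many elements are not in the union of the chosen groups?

Union of B2, B4 = {b, c, d, e, f}.
Not covered: a — 1 element.

1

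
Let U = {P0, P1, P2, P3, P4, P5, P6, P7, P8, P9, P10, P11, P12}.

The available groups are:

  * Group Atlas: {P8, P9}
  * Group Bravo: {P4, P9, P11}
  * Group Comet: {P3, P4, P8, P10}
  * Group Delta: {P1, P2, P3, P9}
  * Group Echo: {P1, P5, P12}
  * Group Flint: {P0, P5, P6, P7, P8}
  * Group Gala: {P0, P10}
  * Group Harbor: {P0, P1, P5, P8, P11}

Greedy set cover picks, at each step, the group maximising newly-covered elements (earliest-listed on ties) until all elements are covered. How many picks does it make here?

5

Greedy: pick Flint (covers 5 new) → pick Delta (covers 4 new) → pick Bravo (covers 2 new) → pick Comet (covers 1 new) → pick Echo (covers 1 new). Total picks: 5.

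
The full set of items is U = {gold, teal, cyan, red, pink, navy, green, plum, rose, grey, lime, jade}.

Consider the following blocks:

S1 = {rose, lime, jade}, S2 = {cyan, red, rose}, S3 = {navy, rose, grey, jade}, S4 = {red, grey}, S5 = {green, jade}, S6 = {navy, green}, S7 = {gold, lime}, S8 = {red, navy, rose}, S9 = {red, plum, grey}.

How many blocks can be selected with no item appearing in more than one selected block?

S4, S5, S7 are pairwise disjoint (S4={red,grey}; S5={green,jade}; S7={gold,lime}).
Every remaining block overlaps one of these, and no 4 of the listed blocks are pairwise disjoint, so 3 is the maximum.

3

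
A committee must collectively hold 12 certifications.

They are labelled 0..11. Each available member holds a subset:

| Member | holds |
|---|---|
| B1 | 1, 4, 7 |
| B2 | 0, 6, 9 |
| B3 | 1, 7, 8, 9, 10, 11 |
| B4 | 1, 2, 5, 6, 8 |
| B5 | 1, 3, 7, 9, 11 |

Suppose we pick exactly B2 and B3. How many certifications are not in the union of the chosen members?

4

Union of B2, B3 = {0, 1, 6, 7, 8, 9, 10, 11}.
Not covered: 2, 3, 4, 5 — 4 certifications.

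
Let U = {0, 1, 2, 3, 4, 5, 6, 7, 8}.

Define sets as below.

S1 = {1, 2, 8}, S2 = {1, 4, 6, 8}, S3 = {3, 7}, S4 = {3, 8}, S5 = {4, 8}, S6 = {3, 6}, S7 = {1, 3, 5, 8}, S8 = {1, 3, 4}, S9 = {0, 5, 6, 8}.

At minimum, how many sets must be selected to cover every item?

4

S1, S2, S3, and S9 cover everything between them: the union {0, 1, 2, 3, 4, 5, 6, 7, 8} is all of U.
No 3 of the 9 sets cover everything (all 84 combinations miss at least one item), so 4 is optimal.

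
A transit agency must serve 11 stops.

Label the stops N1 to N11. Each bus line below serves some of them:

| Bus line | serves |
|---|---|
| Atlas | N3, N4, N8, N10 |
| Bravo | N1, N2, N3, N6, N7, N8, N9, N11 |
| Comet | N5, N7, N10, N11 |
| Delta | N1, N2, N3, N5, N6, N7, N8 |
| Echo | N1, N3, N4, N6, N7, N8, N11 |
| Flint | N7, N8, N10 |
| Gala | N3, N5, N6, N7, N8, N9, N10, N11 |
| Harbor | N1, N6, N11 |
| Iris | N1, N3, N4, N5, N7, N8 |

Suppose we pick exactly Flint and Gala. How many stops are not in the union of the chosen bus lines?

3

Union of Flint, Gala = {N3, N5, N6, N7, N8, N9, N10, N11}.
Not covered: N1, N2, N4 — 3 stops.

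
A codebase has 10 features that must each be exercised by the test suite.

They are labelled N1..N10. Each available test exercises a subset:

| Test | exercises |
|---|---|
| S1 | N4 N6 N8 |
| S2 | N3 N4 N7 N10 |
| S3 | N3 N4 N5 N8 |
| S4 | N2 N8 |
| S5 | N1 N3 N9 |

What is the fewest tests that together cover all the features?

S1 and S2 and S3 and S4 and S5 together: S1 ∪ S2 ∪ S3 ∪ S4 ∪ S5 = {N1, N2, N3, N4, N5, N6, N7, N8, N9, N10} — every feature is covered.
No 4 of the 5 tests cover everything (all 5 combinations miss at least one feature), so 5 is optimal.

5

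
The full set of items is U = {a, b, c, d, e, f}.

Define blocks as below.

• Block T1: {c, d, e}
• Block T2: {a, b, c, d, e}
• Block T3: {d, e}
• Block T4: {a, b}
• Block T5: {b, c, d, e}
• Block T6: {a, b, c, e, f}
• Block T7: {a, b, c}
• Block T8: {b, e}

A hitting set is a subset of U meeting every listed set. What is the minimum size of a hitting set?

2

The 2 items {b, e} hit every block.
The blocks T3, T7 are pairwise disjoint, so any hitting set needs a separate item for each — at least 2. Hence 2 is optimal.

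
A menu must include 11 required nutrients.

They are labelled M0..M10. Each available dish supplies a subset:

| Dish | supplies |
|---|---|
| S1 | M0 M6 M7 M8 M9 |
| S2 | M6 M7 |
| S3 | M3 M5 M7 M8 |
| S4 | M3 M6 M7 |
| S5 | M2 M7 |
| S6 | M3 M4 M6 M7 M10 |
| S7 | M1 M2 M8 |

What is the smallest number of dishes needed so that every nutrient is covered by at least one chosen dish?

Take {S1, S3, S6, S7}. Their union is {M0, M1, M2, M3, M4, M5, M6, M7, M8, M9, M10}, which is all 11 nutrients.
Only S3 contains M5, so S3 is forced; the remaining 7 nutrients need at least 3 more dishes (each remaining dish adds at most 3) — so at least 4 dishes are needed, and 4 is optimal.

4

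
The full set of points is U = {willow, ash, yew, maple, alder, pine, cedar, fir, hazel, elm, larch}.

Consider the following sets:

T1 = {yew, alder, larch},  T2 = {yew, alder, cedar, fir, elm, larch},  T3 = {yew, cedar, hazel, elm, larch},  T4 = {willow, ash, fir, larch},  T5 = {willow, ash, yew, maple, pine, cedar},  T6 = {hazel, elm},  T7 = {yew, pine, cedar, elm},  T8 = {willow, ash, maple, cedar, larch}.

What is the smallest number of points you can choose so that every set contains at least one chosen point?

Take H = {yew, elm, larch}. Each listed set contains at least one of these, so H is a hitting set of size 3.
No choice of 2 points meets every set, so 3 is the minimum.

3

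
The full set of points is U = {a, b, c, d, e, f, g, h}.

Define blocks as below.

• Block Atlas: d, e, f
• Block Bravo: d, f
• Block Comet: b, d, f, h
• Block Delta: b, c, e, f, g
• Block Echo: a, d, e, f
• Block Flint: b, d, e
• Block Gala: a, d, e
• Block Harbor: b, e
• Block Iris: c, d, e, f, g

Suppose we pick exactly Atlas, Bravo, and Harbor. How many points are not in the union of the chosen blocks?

4

Union of Atlas, Bravo, Harbor = {b, d, e, f}.
Not covered: a, c, g, h — 4 points.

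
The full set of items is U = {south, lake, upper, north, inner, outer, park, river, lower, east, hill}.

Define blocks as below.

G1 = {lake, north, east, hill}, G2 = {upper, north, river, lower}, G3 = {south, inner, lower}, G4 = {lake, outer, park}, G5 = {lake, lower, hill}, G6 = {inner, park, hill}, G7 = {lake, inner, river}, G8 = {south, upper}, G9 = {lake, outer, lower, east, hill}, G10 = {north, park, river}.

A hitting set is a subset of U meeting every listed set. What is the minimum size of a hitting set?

Take H = {south, lake, park, lower}. Each listed block contains at least one of these, so H is a hitting set of size 4.
No choice of 3 items meets every block, so 4 is the minimum.

4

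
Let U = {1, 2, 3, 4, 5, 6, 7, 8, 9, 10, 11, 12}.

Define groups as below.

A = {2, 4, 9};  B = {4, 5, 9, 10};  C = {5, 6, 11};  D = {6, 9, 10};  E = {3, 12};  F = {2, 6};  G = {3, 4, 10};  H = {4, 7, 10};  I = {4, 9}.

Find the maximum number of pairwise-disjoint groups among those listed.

A, C, E are pairwise disjoint (A={2,4,9}; C={5,6,11}; E={3,12}).
Every remaining group overlaps one of these, and no 4 of the listed groups are pairwise disjoint, so 3 is the maximum.

3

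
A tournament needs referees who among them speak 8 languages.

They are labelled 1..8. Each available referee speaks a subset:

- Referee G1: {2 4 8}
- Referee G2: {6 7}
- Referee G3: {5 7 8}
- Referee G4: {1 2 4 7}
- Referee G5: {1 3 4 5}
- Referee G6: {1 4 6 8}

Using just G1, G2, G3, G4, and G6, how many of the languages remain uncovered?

Union of G1, G2, G3, G4, G6 = {1, 2, 4, 5, 6, 7, 8}.
Not covered: 3 — 1 language.

1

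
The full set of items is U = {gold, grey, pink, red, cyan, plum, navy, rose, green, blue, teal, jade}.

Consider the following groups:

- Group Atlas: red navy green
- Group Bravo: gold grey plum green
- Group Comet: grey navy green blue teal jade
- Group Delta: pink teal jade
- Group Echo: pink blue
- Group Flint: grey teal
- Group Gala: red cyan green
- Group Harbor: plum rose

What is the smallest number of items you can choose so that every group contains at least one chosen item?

Take H = {grey, pink, plum, green}. Each listed group contains at least one of these, so H is a hitting set of size 4.
The groups Atlas, Echo, Flint, Harbor are pairwise disjoint, so any hitting set needs a separate item for each — at least 4. Hence 4 is optimal.

4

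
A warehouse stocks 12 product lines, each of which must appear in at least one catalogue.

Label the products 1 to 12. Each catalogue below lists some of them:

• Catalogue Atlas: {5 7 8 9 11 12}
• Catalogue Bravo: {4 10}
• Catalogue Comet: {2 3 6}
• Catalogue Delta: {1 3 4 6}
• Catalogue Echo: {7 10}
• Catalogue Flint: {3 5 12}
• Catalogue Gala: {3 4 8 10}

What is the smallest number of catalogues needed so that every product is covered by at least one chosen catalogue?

Atlas and Comet and Delta and Echo together: Atlas ∪ Comet ∪ Delta ∪ Echo = {1, 2, 3, 4, 5, 6, 7, 8, 9, 10, 11, 12} — every product is covered.
No 3 of the 7 catalogues cover everything (all 35 combinations miss at least one product), so 4 is optimal.

4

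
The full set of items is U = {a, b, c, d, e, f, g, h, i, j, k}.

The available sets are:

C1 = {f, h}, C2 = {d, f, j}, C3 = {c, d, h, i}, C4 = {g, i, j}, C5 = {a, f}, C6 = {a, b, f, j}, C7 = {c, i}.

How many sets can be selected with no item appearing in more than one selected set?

C2, C7 are pairwise disjoint (C2={d,f,j}; C7={c,i}).
Every remaining set overlaps one of these, and no 3 of the listed sets are pairwise disjoint, so 2 is the maximum.

2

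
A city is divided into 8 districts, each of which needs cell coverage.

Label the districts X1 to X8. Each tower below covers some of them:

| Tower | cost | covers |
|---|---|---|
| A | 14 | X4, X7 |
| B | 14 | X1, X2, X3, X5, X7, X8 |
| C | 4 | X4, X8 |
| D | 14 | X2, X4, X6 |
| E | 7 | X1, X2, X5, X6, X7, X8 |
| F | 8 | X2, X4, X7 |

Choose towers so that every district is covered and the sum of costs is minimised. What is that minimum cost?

B, C, E together cover every district (B ∪ C ∪ E = {X1, X2, X3, X4, X5, X6, X7, X8}); total cost 14 + 4 + 7 = 25.
No covering selection has total cost below 25.

25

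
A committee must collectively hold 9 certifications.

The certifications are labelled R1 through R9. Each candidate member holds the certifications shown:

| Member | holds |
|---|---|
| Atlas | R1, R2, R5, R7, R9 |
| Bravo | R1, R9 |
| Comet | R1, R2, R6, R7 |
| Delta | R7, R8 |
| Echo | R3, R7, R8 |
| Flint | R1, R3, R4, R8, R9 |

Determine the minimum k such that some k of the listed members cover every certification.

Take {Atlas, Comet, Flint}. Their union is {R1, R2, R3, R4, R5, R6, R7, R8, R9}, which is all 9 certifications.
Only Flint contains R4, so Flint is forced; the remaining 4 certifications need at least 2 more members (each remaining member adds at most 3) — so at least 3 members are needed, and 3 is optimal.

3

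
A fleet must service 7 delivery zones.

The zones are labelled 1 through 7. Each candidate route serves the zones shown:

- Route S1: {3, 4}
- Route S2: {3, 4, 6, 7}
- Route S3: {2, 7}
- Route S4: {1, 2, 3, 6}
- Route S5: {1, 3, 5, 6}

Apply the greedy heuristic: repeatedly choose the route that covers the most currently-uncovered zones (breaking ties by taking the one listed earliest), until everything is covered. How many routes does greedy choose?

Greedy: pick S2 (covers 4 new) → pick S4 (covers 2 new) → pick S5 (covers 1 new). Total picks: 3.

3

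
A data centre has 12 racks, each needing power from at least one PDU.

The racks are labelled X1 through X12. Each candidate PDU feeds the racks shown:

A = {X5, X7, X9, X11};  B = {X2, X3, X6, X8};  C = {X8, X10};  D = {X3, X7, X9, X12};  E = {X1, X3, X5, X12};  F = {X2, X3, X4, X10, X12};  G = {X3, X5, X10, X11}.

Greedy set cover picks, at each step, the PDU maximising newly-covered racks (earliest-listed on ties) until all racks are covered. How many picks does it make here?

4

Greedy: pick F (covers 5 new) → pick A (covers 4 new) → pick B (covers 2 new) → pick E (covers 1 new). Total picks: 4.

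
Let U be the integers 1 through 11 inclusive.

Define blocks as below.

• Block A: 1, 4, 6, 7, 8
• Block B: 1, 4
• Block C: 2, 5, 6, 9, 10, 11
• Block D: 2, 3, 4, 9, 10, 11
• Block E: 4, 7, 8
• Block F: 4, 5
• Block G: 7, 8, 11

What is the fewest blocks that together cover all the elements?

3

A and D and F together: A ∪ D ∪ F = {1, 2, 3, 4, 5, 6, 7, 8, 9, 10, 11} — every element is covered.
Only D contains 3, so D is forced; the remaining 5 elements need at least 2 more blocks (each remaining block adds at most 4) — so at least 3 blocks are needed, and 3 is optimal.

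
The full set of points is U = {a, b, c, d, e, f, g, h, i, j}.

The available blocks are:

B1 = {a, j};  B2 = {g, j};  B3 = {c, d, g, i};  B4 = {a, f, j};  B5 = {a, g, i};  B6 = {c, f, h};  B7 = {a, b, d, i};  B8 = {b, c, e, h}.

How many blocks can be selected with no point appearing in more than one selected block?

B2, B6, B7 are pairwise disjoint (B2={g,j}; B6={c,f,h}; B7={a,b,d,i}).
Every remaining block overlaps one of these, and no 4 of the listed blocks are pairwise disjoint, so 3 is the maximum.

3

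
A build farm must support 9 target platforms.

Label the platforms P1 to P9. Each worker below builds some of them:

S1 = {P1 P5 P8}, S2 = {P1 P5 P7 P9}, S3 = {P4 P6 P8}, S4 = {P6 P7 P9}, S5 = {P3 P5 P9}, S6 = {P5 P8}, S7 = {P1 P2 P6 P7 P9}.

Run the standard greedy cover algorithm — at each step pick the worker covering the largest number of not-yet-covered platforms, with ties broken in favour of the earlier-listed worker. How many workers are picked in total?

Greedy: pick S7 (covers 5 new) → pick S1 (covers 2 new) → pick S3 (covers 1 new) → pick S5 (covers 1 new). Total picks: 4.
(The true minimum cover uses only 3 workers, so greedy is not optimal here.)

4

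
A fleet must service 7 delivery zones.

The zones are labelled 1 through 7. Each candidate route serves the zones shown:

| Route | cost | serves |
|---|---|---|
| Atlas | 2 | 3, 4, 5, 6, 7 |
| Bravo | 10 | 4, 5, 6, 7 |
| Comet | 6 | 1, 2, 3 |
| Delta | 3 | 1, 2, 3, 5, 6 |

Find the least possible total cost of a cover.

Atlas, Delta together cover every zone (Atlas ∪ Delta = {1, 2, 3, 4, 5, 6, 7}); total cost 2 + 3 = 5.
No covering selection has total cost below 5.

5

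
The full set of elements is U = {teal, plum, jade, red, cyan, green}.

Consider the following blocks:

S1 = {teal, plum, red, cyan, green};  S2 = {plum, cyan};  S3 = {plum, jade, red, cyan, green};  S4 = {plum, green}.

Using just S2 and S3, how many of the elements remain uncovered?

1

Union of S2, S3 = {plum, jade, red, cyan, green}.
Not covered: teal — 1 element.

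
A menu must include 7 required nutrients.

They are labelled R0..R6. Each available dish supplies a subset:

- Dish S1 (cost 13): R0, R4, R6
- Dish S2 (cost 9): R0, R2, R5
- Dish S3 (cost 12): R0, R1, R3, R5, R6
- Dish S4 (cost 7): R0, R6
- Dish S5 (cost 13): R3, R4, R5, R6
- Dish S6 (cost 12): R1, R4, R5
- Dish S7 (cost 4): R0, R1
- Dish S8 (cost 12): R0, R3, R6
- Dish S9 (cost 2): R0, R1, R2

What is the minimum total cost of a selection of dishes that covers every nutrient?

S5, S9 together cover every nutrient (S5 ∪ S9 = {R0, R1, R2, R3, R4, R5, R6}); total cost 13 + 2 = 15.
No covering selection has total cost below 15.

15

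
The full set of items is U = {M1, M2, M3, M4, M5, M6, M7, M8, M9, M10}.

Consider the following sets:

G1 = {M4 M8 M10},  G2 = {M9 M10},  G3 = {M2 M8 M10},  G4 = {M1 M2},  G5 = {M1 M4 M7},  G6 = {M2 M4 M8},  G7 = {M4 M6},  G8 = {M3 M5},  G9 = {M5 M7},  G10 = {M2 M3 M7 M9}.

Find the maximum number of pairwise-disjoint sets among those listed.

G2, G4, G7, G8 are pairwise disjoint (G2={M9,M10}; G4={M1,M2}; G7={M4,M6}; G8={M3,M5}).
Every remaining set overlaps one of these, and no 5 of the listed sets are pairwise disjoint, so 4 is the maximum.

4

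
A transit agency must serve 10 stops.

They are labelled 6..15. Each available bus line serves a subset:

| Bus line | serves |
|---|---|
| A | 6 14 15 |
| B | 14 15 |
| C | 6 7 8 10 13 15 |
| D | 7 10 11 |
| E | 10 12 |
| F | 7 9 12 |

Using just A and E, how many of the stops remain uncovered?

Union of A, E = {6, 10, 12, 14, 15}.
Not covered: 7, 8, 9, 11, 13 — 5 stops.

5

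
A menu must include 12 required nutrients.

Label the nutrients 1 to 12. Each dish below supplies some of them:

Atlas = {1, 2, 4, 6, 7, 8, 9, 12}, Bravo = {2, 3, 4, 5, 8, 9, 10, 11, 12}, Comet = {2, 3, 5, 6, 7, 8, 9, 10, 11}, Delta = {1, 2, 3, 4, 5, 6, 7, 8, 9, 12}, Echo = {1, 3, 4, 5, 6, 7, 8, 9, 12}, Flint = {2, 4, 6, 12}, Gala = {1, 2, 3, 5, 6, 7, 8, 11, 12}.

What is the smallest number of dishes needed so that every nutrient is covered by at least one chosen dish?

2

Atlas and Comet together: Atlas ∪ Comet = {1, 2, 3, 4, 5, 6, 7, 8, 9, 10, 11, 12} — every nutrient is covered.
No single dish has all 12 nutrients (the largest, Delta, has 10), so 2 is optimal.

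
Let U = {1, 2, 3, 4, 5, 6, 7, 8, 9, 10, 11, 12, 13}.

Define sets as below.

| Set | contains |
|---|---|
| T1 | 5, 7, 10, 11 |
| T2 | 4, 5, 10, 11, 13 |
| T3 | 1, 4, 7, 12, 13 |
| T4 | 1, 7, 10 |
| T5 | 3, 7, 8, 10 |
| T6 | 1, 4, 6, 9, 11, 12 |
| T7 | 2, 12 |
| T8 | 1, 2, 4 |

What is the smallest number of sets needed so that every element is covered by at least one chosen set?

T2, T5, T6, and T8 cover everything between them: the union {1, 2, 3, 4, 5, 6, 7, 8, 9, 10, 11, 12, 13} is all of U.
No 3 of the 8 sets cover everything (all 56 combinations miss at least one element), so 4 is optimal.

4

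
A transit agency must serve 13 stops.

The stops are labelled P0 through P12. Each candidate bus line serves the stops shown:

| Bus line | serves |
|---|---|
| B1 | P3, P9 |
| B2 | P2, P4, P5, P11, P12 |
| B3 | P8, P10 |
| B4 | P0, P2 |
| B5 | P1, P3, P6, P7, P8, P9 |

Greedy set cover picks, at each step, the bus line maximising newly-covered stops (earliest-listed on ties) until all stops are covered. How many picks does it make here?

Greedy: pick B5 (covers 6 new) → pick B2 (covers 5 new) → pick B3 (covers 1 new) → pick B4 (covers 1 new). Total picks: 4.

4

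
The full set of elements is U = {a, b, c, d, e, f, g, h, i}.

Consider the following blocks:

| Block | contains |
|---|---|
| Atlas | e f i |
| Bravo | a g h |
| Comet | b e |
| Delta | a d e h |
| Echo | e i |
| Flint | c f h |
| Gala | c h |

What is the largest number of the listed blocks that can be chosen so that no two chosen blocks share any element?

Atlas, Gala are pairwise disjoint (Atlas={e,f,i}; Gala={c,h}).
Every remaining block overlaps one of these, and no 3 of the listed blocks are pairwise disjoint, so 2 is the maximum.

2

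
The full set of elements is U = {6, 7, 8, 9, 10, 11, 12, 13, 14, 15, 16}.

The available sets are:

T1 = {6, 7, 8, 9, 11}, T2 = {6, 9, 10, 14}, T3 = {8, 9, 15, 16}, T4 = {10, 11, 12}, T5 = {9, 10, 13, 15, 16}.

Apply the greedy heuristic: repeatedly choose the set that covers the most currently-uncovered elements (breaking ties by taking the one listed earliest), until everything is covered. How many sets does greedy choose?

Greedy: pick T1 (covers 5 new) → pick T5 (covers 4 new) → pick T2 (covers 1 new) → pick T4 (covers 1 new). Total picks: 4.

4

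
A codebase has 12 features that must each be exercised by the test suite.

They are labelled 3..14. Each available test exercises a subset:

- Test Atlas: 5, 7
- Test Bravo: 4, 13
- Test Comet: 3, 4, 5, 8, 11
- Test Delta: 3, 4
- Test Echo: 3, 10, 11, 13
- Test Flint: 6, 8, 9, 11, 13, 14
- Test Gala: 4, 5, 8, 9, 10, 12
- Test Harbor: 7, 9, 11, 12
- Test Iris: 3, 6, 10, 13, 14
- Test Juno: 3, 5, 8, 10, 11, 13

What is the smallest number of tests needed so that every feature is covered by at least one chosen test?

Gala and Harbor and Iris together: Gala ∪ Harbor ∪ Iris = {3, 4, 5, 6, 7, 8, 9, 10, 11, 12, 13, 14} — every feature is covered.
No 2 of the 10 tests cover everything (all 45 combinations miss at least one feature), so 3 is optimal.

3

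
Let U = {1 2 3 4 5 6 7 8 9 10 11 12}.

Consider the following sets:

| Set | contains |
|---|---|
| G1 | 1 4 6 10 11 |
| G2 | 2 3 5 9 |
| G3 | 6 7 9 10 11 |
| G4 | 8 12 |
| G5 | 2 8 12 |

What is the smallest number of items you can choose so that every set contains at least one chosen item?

H = {2, 6, 12} meets every set (each contains at least one member of H), and |H| = 3.
The sets G1, G2, G4 are pairwise disjoint, so any hitting set needs a separate item for each — at least 3. Hence 3 is optimal.

3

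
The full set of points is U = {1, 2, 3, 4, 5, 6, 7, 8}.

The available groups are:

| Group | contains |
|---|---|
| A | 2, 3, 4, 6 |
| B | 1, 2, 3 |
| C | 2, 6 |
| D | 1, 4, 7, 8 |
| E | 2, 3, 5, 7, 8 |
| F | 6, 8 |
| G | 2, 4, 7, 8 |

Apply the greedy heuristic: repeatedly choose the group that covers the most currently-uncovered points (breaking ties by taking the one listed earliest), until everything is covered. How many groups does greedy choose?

Greedy: pick E (covers 5 new) → pick A (covers 2 new) → pick B (covers 1 new). Total picks: 3.

3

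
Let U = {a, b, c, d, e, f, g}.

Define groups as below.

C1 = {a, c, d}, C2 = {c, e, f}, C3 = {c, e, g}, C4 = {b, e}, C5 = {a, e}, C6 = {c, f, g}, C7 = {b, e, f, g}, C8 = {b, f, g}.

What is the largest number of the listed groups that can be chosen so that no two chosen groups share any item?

2

C1, C4 are pairwise disjoint (C1={a,c,d}; C4={b,e}).
Every remaining group overlaps one of these, and no 3 of the listed groups are pairwise disjoint, so 2 is the maximum.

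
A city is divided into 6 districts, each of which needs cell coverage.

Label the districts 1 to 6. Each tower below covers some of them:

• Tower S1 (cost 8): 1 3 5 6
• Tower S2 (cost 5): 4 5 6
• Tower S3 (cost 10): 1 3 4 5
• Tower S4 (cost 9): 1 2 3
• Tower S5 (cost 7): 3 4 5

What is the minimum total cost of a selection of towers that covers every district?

S2, S4 together cover every district (S2 ∪ S4 = {1, 2, 3, 4, 5, 6}); total cost 5 + 9 = 14.
No covering selection has total cost below 14.

14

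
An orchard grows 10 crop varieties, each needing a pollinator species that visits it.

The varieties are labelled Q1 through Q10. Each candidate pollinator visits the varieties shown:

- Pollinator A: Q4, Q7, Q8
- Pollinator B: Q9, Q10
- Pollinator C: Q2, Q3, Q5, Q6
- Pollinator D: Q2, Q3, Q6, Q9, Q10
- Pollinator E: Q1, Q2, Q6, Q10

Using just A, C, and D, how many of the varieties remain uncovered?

1

Union of A, C, D = {Q2, Q3, Q4, Q5, Q6, Q7, Q8, Q9, Q10}.
Not covered: Q1 — 1 variety.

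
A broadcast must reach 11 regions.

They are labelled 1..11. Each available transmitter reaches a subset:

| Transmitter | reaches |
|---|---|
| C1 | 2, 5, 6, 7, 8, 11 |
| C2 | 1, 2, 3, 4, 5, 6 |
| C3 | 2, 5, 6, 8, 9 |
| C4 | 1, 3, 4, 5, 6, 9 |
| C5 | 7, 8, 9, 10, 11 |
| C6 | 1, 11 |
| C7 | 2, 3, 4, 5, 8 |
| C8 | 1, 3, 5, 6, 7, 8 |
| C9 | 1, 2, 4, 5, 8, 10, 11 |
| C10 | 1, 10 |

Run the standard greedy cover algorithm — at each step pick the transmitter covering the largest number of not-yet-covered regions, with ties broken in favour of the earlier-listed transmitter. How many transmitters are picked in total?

Greedy: pick C9 (covers 7 new) → pick C4 (covers 3 new) → pick C1 (covers 1 new). Total picks: 3.
(The true minimum cover uses only 2 transmitters, so greedy is not optimal here.)

3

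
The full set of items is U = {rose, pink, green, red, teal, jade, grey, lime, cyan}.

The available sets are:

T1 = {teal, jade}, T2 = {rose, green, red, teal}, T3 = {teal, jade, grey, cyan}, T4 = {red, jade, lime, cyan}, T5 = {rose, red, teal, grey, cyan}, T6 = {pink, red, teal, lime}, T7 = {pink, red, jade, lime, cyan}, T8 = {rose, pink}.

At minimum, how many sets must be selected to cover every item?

3

T2 and T3 and T6 together: T2 ∪ T3 ∪ T6 = {rose, pink, green, red, teal, jade, grey, lime, cyan} — every item is covered.
Only T2 contains green, so T2 is forced; the remaining 5 items need at least 2 more sets (each remaining set adds at most 4) — so at least 3 sets are needed, and 3 is optimal.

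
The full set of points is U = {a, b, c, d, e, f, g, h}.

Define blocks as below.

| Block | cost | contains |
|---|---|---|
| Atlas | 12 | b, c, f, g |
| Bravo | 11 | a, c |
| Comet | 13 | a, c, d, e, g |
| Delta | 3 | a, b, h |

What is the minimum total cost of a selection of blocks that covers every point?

Atlas, Comet, Delta together cover every point (Atlas ∪ Comet ∪ Delta = {a, b, c, d, e, f, g, h}); total cost 12 + 13 + 3 = 28.
No covering selection has total cost below 28.

28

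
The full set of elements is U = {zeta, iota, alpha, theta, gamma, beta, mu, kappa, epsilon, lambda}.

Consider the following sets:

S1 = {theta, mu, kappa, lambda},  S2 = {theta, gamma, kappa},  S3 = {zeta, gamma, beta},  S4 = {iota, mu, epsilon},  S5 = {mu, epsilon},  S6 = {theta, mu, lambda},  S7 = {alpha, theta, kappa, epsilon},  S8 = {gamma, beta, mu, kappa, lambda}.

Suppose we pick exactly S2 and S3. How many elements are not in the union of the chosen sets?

Union of S2, S3 = {zeta, theta, gamma, beta, kappa}.
Not covered: iota, alpha, mu, epsilon, lambda — 5 elements.

5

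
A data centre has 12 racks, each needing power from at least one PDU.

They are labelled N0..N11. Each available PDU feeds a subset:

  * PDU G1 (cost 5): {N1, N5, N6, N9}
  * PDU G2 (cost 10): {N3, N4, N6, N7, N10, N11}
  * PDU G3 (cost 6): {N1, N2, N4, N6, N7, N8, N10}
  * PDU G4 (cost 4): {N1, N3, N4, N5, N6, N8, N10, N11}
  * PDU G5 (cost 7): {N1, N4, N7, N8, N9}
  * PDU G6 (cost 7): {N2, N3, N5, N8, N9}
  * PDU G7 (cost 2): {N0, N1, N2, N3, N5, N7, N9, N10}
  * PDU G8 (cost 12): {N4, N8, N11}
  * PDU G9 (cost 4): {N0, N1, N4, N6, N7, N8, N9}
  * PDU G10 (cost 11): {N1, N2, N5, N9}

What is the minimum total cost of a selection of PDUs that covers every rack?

G4, G7 together cover every rack (G4 ∪ G7 = {N0, N1, N2, N3, N4, N5, N6, N7, N8, N9, N10, N11}); total cost 4 + 2 = 6.
No covering selection has total cost below 6.

6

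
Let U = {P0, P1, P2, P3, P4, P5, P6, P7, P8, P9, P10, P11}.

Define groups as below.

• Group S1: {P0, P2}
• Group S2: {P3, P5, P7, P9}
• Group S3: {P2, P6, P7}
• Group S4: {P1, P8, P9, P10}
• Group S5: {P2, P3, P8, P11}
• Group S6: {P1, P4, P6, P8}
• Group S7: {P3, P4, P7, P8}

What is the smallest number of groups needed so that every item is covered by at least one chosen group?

5

Take {S1, S2, S4, S5, S6}. Their union is {P0, P1, P2, P3, P4, P5, P6, P7, P8, P9, P10, P11}, which is all 12 items.
No 4 of the 7 groups cover everything (all 35 combinations miss at least one item), so 5 is optimal.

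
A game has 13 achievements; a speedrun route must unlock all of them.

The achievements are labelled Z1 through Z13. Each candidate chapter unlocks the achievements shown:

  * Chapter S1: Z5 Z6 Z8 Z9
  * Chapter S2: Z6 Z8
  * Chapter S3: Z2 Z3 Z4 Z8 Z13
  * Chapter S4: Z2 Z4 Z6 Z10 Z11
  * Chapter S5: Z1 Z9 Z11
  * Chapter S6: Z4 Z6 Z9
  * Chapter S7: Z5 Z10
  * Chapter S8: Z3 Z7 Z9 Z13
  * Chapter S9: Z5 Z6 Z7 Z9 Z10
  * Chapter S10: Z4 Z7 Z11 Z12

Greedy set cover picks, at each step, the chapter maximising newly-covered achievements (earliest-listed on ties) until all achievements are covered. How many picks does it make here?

4

Greedy: pick S3 (covers 5 new) → pick S9 (covers 5 new) → pick S5 (covers 2 new) → pick S10 (covers 1 new). Total picks: 4.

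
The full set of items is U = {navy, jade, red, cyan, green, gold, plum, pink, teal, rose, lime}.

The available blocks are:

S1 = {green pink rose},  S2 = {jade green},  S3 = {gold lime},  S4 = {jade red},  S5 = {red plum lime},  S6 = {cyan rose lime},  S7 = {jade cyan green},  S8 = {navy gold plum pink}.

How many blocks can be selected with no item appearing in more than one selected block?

S1, S3, S4 are pairwise disjoint (S1={green,pink,rose}; S3={gold,lime}; S4={jade,red}).
Every remaining block overlaps one of these, and no 4 of the listed blocks are pairwise disjoint, so 3 is the maximum.

3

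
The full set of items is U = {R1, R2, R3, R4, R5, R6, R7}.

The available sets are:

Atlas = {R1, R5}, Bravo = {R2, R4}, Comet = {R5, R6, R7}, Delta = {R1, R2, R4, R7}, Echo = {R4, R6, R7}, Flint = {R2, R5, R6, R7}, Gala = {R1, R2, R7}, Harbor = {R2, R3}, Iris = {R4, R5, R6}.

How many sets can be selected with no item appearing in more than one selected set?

3

Atlas, Echo, Harbor are pairwise disjoint (Atlas={R1,R5}; Echo={R4,R6,R7}; Harbor={R2,R3}).
Every remaining set overlaps one of these, and no 4 of the listed sets are pairwise disjoint, so 3 is the maximum.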